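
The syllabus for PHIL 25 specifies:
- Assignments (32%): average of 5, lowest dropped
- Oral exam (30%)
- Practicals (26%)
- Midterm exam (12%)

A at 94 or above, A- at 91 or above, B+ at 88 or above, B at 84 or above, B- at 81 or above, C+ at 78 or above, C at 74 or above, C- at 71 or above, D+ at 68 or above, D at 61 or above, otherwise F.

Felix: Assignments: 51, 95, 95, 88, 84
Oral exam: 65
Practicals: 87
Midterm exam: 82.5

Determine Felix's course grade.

C+

Assignments: drop 51 → average of remaining 4 = 362/4 = 90.5
Weighted total:
  Assignments 90.5 × 0.32 = 28.96
  Oral exam 65 × 0.3 = 19.5
  Practicals 87 × 0.26 = 22.62
  Midterm exam 82.5 × 0.12 = 9.9
Sum = 80.98
80.98 is ≥ 78 and < 81 → C+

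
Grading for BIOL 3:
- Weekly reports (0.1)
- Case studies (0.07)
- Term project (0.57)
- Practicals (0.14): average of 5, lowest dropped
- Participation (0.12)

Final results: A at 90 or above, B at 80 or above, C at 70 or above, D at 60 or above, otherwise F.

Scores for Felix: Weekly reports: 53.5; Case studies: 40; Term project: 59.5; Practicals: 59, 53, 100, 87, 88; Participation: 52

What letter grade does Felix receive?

Practicals: drop 53 → average of remaining 4 = 334/4 = 83.5
Weighted total:
  Weekly reports 53.5 × 0.1 = 5.35
  Case studies 40 × 0.07 = 2.8
  Term project 59.5 × 0.57 = 33.915
  Practicals 83.5 × 0.14 = 11.69
  Participation 52 × 0.12 = 6.24
Sum = 59.995
59.995 < 60 → F

F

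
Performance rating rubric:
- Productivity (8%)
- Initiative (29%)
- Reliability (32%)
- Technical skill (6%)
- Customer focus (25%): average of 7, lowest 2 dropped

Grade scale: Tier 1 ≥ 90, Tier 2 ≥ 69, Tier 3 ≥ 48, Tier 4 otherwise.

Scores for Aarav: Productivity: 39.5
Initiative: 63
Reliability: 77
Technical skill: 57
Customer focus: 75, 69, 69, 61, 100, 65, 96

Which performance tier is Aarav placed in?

Customer focus: drop 61, 65 → average of remaining 5 = 409/5 = 81.8
Weighted total:
  Productivity 39.5 × 0.08 = 3.16
  Initiative 63 × 0.29 = 18.27
  Reliability 77 × 0.32 = 24.64
  Technical skill 57 × 0.06 = 3.42
  Customer focus 81.8 × 0.25 = 20.45
Sum = 69.94
69.94 is ≥ 69 and < 90 → Tier 2

Tier 2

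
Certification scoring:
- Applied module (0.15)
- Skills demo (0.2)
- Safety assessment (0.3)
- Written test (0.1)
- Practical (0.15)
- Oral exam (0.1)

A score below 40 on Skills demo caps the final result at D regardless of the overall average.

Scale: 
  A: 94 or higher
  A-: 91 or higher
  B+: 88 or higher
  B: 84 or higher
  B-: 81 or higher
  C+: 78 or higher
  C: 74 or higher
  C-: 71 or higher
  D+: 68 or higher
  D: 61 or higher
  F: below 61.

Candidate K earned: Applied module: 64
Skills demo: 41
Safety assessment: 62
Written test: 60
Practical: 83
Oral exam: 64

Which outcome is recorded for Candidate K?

Skills demo score 41 ≥ 40: minimum met.
Weighted total:
  Applied module 64 × 0.15 = 9.6
  Skills demo 41 × 0.2 = 8.2
  Safety assessment 62 × 0.3 = 18.6
  Written test 60 × 0.1 = 6
  Practical 83 × 0.15 = 12.45
  Oral exam 64 × 0.1 = 6.4
Sum = 61.25
61.25 is ≥ 61 and < 68 → D

D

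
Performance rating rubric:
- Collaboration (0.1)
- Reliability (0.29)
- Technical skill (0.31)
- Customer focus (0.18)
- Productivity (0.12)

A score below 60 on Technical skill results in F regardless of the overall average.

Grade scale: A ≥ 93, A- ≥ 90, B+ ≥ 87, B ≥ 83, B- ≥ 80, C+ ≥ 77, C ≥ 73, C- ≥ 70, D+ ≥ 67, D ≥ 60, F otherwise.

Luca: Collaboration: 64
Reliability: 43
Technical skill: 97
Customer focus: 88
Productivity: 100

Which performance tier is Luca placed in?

Technical skill score 97 ≥ 60: minimum met.
Weighted total:
  Collaboration 64 × 0.1 = 6.4
  Reliability 43 × 0.29 = 12.47
  Technical skill 97 × 0.31 = 30.07
  Customer focus 88 × 0.18 = 15.84
  Productivity 100 × 0.12 = 12
Sum = 76.78
76.78 is ≥ 73 and < 77 → C

C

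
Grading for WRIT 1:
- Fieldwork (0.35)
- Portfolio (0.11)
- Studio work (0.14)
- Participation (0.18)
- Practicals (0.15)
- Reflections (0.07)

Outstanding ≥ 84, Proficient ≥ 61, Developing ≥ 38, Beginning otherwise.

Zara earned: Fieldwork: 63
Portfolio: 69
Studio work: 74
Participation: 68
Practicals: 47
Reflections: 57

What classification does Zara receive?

Proficient

Weighted total:
  Fieldwork 63 × 0.35 = 22.05
  Portfolio 69 × 0.11 = 7.59
  Studio work 74 × 0.14 = 10.36
  Participation 68 × 0.18 = 12.24
  Practicals 47 × 0.15 = 7.05
  Reflections 57 × 0.07 = 3.99
Sum = 63.28
63.28 is ≥ 61 and < 84 → Proficient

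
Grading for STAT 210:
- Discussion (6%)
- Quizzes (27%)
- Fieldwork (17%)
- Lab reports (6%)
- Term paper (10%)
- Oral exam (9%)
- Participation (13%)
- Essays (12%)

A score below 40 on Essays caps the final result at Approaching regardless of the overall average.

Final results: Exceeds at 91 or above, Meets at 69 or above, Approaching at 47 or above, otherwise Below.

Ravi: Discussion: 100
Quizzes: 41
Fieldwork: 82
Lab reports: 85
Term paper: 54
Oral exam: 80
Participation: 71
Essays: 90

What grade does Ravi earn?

Approaching

Essays score 90 ≥ 40: minimum met.
Weighted total:
  Discussion 100 × 0.06 = 6
  Quizzes 41 × 0.27 = 11.07
  Fieldwork 82 × 0.17 = 13.94
  Lab reports 85 × 0.06 = 5.1
  Term paper 54 × 0.1 = 5.4
  Oral exam 80 × 0.09 = 7.2
  Participation 71 × 0.13 = 9.23
  Essays 90 × 0.12 = 10.8
Sum = 68.74
68.74 is ≥ 47 and < 69 → Approaching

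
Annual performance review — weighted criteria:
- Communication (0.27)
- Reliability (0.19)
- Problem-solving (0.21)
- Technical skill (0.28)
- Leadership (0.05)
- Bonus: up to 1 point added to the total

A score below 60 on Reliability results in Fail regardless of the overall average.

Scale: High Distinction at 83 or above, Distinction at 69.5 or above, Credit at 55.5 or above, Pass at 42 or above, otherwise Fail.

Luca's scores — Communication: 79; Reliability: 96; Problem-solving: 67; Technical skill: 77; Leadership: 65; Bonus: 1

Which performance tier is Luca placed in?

Reliability score 96 ≥ 60: minimum met.
Weighted total:
  Communication 79 × 0.27 = 21.33
  Reliability 96 × 0.19 = 18.24
  Problem-solving 67 × 0.21 = 14.07
  Technical skill 77 × 0.28 = 21.56
  Leadership 65 × 0.05 = 3.25
Sum = 78.45
Bonus: 78.45 + 1 = 79.45
79.45 is ≥ 69.5 and < 83 → Distinction

Distinction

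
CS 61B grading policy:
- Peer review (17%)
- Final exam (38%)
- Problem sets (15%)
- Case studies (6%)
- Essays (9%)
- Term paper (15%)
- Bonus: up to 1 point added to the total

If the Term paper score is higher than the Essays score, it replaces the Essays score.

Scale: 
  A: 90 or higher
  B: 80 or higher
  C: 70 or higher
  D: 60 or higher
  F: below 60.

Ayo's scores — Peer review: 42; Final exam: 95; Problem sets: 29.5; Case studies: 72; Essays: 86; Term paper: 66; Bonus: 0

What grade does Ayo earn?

Term paper (66) ≤ Essays (86), so Essays stays at 86.
Weighted total:
  Peer review 42 × 0.17 = 7.14
  Final exam 95 × 0.38 = 36.1
  Problem sets 29.5 × 0.15 = 4.425
  Case studies 72 × 0.06 = 4.32
  Essays 86 × 0.09 = 7.74
  Term paper 66 × 0.15 = 9.9
Sum = 69.625
Bonus: 69.625 + 0 = 69.625
69.625 is ≥ 60 and < 70 → D

D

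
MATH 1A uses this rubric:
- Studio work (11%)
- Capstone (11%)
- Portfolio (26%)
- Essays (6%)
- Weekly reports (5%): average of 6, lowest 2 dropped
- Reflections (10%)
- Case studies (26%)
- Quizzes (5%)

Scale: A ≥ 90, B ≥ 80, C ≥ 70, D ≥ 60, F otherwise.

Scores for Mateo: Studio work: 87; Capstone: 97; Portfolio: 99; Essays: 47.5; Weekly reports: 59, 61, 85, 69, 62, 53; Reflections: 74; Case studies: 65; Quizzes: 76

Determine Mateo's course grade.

B

Weekly reports: drop 53, 59 → average of remaining 4 = 277/4 = 69.25
Weighted total:
  Studio work 87 × 0.11 = 9.57
  Capstone 97 × 0.11 = 10.67
  Portfolio 99 × 0.26 = 25.74
  Essays 47.5 × 0.06 = 2.85
  Weekly reports 69.25 × 0.05 = 3.4625
  Reflections 74 × 0.1 = 7.4
  Case studies 65 × 0.26 = 16.9
  Quizzes 76 × 0.05 = 3.8
Sum = 80.3925
80.3925 is ≥ 80 and < 90 → B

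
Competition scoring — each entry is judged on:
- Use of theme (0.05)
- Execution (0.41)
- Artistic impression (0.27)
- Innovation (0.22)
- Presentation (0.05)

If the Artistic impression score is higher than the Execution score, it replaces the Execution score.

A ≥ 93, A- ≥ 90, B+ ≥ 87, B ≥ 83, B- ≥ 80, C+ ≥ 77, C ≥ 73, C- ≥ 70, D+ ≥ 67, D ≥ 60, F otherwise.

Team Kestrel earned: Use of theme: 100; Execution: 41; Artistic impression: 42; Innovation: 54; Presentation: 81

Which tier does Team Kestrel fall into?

F

Artistic impression (42) > Execution (41), so Execution counts as 42.
Weighted total:
  Use of theme 100 × 0.05 = 5
  Execution 42 × 0.41 = 17.22
  Artistic impression 42 × 0.27 = 11.34
  Innovation 54 × 0.22 = 11.88
  Presentation 81 × 0.05 = 4.05
Sum = 49.49
49.49 < 60 → F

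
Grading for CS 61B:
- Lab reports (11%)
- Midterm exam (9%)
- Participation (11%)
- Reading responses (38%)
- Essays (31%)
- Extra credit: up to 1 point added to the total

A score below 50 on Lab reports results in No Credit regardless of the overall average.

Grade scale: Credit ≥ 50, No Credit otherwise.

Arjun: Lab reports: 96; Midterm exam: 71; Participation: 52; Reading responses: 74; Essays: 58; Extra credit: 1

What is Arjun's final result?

Lab reports score 96 ≥ 50: minimum met.
Weighted total:
  Lab reports 96 × 0.11 = 10.56
  Midterm exam 71 × 0.09 = 6.39
  Participation 52 × 0.11 = 5.72
  Reading responses 74 × 0.38 = 28.12
  Essays 58 × 0.31 = 17.98
Sum = 68.77
Extra credit: 68.77 + 1 = 69.77
69.77 ≥ 50 → Credit

Credit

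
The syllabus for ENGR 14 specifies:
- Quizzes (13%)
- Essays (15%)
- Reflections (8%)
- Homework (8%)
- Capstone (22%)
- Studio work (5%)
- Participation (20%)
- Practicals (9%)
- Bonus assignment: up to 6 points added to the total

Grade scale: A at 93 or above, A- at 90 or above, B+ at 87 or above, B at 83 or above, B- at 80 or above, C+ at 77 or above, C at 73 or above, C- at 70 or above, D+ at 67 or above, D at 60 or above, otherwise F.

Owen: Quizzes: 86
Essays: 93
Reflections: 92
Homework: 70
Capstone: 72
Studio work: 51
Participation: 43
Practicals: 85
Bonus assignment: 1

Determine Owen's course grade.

C

Weighted total:
  Quizzes 86 × 0.13 = 11.18
  Essays 93 × 0.15 = 13.95
  Reflections 92 × 0.08 = 7.36
  Homework 70 × 0.08 = 5.6
  Capstone 72 × 0.22 = 15.84
  Studio work 51 × 0.05 = 2.55
  Participation 43 × 0.2 = 8.6
  Practicals 85 × 0.09 = 7.65
Sum = 72.73
Bonus assignment: 72.73 + 1 = 73.73
73.73 is ≥ 73 and < 77 → C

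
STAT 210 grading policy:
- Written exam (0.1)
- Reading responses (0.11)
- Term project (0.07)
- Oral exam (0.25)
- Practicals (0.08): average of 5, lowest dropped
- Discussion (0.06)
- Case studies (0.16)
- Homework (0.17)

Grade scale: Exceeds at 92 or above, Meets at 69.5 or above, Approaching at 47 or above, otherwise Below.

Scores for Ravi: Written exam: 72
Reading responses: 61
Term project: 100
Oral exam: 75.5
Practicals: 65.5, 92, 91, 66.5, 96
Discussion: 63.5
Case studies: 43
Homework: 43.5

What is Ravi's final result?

Practicals: drop 65.5 → average of remaining 4 = 345.5/4 = 86.375
Weighted total:
  Written exam 72 × 0.1 = 7.2
  Reading responses 61 × 0.11 = 6.71
  Term project 100 × 0.07 = 7
  Oral exam 75.5 × 0.25 = 18.875
  Practicals 86.375 × 0.08 = 6.91
  Discussion 63.5 × 0.06 = 3.81
  Case studies 43 × 0.16 = 6.88
  Homework 43.5 × 0.17 = 7.395
Sum = 64.78
64.78 is ≥ 47 and < 69.5 → Approaching

Approaching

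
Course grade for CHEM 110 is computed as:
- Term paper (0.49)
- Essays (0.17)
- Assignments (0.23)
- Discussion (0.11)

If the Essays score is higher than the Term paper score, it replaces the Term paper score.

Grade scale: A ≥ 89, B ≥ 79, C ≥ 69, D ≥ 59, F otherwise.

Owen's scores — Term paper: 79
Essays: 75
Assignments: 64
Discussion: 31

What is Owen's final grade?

C

Essays (75) ≤ Term paper (79), so Term paper stays at 79.
Weighted total:
  Term paper 79 × 0.49 = 38.71
  Essays 75 × 0.17 = 12.75
  Assignments 64 × 0.23 = 14.72
  Discussion 31 × 0.11 = 3.41
Sum = 69.59
69.59 is ≥ 69 and < 79 → C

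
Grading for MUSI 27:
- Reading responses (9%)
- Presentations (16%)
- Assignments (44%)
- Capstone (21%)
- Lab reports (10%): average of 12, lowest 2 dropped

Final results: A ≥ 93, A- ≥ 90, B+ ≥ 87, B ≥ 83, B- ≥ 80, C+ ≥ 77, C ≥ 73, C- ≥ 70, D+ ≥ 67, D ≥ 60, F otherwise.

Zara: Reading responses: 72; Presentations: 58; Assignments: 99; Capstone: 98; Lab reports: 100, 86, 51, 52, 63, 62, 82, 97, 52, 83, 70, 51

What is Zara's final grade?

B+

Lab reports: drop 51, 51 → average of remaining 10 = 747/10 = 74.7
Weighted total:
  Reading responses 72 × 0.09 = 6.48
  Presentations 58 × 0.16 = 9.28
  Assignments 99 × 0.44 = 43.56
  Capstone 98 × 0.21 = 20.58
  Lab reports 74.7 × 0.1 = 7.47
Sum = 87.37
87.37 is ≥ 87 and < 90 → B+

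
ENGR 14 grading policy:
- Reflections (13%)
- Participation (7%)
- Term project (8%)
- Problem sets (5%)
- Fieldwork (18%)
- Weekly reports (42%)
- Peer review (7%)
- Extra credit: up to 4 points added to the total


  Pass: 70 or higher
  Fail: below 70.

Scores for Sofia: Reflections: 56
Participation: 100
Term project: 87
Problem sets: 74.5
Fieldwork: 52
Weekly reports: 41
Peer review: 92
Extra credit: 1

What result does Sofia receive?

Fail

Weighted total:
  Reflections 56 × 0.13 = 7.28
  Participation 100 × 0.07 = 7
  Term project 87 × 0.08 = 6.96
  Problem sets 74.5 × 0.05 = 3.725
  Fieldwork 52 × 0.18 = 9.36
  Weekly reports 41 × 0.42 = 17.22
  Peer review 92 × 0.07 = 6.44
Sum = 57.985
Extra credit: 57.985 + 1 = 58.985
58.985 < 70 → Fail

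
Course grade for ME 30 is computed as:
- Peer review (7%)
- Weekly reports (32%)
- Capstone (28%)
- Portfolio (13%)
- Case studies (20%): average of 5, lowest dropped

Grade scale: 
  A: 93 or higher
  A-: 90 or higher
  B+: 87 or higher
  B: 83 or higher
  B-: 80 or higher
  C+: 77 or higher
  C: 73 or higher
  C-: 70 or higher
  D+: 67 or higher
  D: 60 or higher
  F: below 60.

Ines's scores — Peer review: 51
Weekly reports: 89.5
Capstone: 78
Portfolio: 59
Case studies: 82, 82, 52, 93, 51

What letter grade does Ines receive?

Case studies: drop 51 → average of remaining 4 = 309/4 = 77.25
Weighted total:
  Peer review 51 × 0.07 = 3.57
  Weekly reports 89.5 × 0.32 = 28.64
  Capstone 78 × 0.28 = 21.84
  Portfolio 59 × 0.13 = 7.67
  Case studies 77.25 × 0.2 = 15.45
Sum = 77.17
77.17 is ≥ 77 and < 80 → C+

C+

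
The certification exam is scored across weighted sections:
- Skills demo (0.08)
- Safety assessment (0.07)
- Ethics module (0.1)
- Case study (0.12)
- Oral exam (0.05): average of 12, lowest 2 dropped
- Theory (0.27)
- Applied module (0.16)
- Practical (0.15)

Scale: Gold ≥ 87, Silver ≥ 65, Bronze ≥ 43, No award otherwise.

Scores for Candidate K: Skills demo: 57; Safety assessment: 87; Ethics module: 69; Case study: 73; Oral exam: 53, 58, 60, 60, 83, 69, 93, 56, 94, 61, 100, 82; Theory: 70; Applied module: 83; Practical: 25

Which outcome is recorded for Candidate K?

Silver

Oral exam: drop 53, 56 → average of remaining 10 = 760/10 = 76
Weighted total:
  Skills demo 57 × 0.08 = 4.56
  Safety assessment 87 × 0.07 = 6.09
  Ethics module 69 × 0.1 = 6.9
  Case study 73 × 0.12 = 8.76
  Oral exam 76 × 0.05 = 3.8
  Theory 70 × 0.27 = 18.9
  Applied module 83 × 0.16 = 13.28
  Practical 25 × 0.15 = 3.75
Sum = 66.04
66.04 is ≥ 65 and < 87 → Silver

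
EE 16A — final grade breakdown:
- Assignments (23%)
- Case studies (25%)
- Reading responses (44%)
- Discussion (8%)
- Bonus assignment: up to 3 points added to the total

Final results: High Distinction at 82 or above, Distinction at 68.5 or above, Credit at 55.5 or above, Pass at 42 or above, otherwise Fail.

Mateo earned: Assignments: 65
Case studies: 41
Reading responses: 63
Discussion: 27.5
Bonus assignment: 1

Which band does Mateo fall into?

Credit

Weighted total:
  Assignments 65 × 0.23 = 14.95
  Case studies 41 × 0.25 = 10.25
  Reading responses 63 × 0.44 = 27.72
  Discussion 27.5 × 0.08 = 2.2
Sum = 55.12
Bonus assignment: 55.12 + 1 = 56.12
56.12 is ≥ 55.5 and < 68.5 → Credit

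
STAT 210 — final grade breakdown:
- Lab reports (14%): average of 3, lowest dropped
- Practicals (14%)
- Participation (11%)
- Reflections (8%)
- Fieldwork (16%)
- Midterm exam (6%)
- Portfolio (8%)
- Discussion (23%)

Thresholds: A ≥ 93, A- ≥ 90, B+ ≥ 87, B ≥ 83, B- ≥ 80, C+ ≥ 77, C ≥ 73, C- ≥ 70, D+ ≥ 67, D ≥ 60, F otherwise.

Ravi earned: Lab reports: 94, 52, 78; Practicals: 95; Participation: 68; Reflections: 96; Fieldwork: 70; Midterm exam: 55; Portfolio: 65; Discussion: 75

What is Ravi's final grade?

Lab reports: drop 52 → average of remaining 2 = 172/2 = 86
Weighted total:
  Lab reports 86 × 0.14 = 12.04
  Practicals 95 × 0.14 = 13.3
  Participation 68 × 0.11 = 7.48
  Reflections 96 × 0.08 = 7.68
  Fieldwork 70 × 0.16 = 11.2
  Midterm exam 55 × 0.06 = 3.3
  Portfolio 65 × 0.08 = 5.2
  Discussion 75 × 0.23 = 17.25
Sum = 77.45
77.45 is ≥ 77 and < 80 → C+

C+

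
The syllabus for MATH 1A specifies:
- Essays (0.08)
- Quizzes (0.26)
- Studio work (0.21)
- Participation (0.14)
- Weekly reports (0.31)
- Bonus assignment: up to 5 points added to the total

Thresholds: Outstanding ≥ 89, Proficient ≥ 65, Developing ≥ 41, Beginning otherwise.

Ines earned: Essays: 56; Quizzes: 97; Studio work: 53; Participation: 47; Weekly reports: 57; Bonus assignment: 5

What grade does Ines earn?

Weighted total:
  Essays 56 × 0.08 = 4.48
  Quizzes 97 × 0.26 = 25.22
  Studio work 53 × 0.21 = 11.13
  Participation 47 × 0.14 = 6.58
  Weekly reports 57 × 0.31 = 17.67
Sum = 65.08
Bonus assignment: 65.08 + 5 = 70.08
70.08 is ≥ 65 and < 89 → Proficient

Proficient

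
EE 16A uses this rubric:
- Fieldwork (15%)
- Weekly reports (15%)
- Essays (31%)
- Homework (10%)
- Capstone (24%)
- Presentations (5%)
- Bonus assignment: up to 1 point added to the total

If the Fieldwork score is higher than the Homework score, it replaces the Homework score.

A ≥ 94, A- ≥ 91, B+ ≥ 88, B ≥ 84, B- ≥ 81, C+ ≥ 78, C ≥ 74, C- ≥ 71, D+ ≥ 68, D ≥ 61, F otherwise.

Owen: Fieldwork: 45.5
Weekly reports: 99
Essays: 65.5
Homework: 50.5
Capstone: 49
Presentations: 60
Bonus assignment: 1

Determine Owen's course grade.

D

Fieldwork (45.5) ≤ Homework (50.5), so Homework stays at 50.5.
Weighted total:
  Fieldwork 45.5 × 0.15 = 6.825
  Weekly reports 99 × 0.15 = 14.85
  Essays 65.5 × 0.31 = 20.305
  Homework 50.5 × 0.1 = 5.05
  Capstone 49 × 0.24 = 11.76
  Presentations 60 × 0.05 = 3
Sum = 61.79
Bonus assignment: 61.79 + 1 = 62.79
62.79 is ≥ 61 and < 68 → D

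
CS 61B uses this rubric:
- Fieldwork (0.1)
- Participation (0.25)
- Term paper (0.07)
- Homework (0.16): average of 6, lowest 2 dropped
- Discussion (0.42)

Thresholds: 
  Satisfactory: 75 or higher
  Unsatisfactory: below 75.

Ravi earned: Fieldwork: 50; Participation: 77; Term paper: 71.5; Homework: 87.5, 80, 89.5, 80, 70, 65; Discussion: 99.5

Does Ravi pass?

Satisfactory

Homework: drop 65, 70 → average of remaining 4 = 337/4 = 84.25
Weighted total:
  Fieldwork 50 × 0.1 = 5
  Participation 77 × 0.25 = 19.25
  Term paper 71.5 × 0.07 = 5.005
  Homework 84.25 × 0.16 = 13.48
  Discussion 99.5 × 0.42 = 41.79
Sum = 84.525
84.525 ≥ 75 → Satisfactory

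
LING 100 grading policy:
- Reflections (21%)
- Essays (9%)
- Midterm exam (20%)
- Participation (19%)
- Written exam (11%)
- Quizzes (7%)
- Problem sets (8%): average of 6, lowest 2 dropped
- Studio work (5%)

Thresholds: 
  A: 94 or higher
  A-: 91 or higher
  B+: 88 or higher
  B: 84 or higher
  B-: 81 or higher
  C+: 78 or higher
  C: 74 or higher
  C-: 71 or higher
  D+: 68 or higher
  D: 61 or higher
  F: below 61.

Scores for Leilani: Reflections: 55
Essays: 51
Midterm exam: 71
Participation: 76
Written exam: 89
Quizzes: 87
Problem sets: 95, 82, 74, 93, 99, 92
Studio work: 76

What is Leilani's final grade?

C-

Problem sets: drop 74, 82 → average of remaining 4 = 379/4 = 94.75
Weighted total:
  Reflections 55 × 0.21 = 11.55
  Essays 51 × 0.09 = 4.59
  Midterm exam 71 × 0.2 = 14.2
  Participation 76 × 0.19 = 14.44
  Written exam 89 × 0.11 = 9.79
  Quizzes 87 × 0.07 = 6.09
  Problem sets 94.75 × 0.08 = 7.58
  Studio work 76 × 0.05 = 3.8
Sum = 72.04
72.04 is ≥ 71 and < 74 → C-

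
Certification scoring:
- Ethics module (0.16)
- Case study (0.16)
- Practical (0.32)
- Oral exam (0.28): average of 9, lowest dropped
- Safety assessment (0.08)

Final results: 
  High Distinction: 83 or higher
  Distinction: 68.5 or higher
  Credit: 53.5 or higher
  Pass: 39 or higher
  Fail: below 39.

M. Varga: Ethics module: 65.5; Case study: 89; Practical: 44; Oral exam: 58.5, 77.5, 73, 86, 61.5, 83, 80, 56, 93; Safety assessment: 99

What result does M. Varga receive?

Oral exam: drop 56 → average of remaining 8 = 612.5/8 = 76.5625
Weighted total:
  Ethics module 65.5 × 0.16 = 10.48
  Case study 89 × 0.16 = 14.24
  Practical 44 × 0.32 = 14.08
  Oral exam 76.5625 × 0.28 = 21.4375
  Safety assessment 99 × 0.08 = 7.92
Sum = 68.1575
68.1575 is ≥ 53.5 and < 68.5 → Credit

Credit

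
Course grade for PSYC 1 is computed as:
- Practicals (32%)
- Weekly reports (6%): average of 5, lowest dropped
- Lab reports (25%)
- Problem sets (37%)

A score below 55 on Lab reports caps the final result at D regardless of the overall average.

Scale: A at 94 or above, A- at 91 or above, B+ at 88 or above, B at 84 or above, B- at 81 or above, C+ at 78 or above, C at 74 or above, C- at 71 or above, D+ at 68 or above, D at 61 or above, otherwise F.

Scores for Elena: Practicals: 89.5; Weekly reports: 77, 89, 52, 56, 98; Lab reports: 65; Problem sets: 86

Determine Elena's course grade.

Weekly reports: drop 52 → average of remaining 4 = 320/4 = 80
Lab reports score 65 ≥ 55: minimum met.
Weighted total:
  Practicals 89.5 × 0.32 = 28.64
  Weekly reports 80 × 0.06 = 4.8
  Lab reports 65 × 0.25 = 16.25
  Problem sets 86 × 0.37 = 31.82
Sum = 81.51
81.51 is ≥ 81 and < 84 → B-

B-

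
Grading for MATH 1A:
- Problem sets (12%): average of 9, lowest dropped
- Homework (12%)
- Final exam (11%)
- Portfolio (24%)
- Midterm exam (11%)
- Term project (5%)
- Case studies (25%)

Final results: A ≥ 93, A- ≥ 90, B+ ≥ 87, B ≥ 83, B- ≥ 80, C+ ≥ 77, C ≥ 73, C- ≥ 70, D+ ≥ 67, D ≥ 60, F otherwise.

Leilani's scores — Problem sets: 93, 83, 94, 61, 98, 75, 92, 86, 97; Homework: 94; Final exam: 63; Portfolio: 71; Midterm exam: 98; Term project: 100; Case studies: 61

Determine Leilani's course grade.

C+

Problem sets: drop 61 → average of remaining 8 = 718/8 = 89.75
Weighted total:
  Problem sets 89.75 × 0.12 = 10.77
  Homework 94 × 0.12 = 11.28
  Final exam 63 × 0.11 = 6.93
  Portfolio 71 × 0.24 = 17.04
  Midterm exam 98 × 0.11 = 10.78
  Term project 100 × 0.05 = 5
  Case studies 61 × 0.25 = 15.25
Sum = 77.05
77.05 is ≥ 77 and < 80 → C+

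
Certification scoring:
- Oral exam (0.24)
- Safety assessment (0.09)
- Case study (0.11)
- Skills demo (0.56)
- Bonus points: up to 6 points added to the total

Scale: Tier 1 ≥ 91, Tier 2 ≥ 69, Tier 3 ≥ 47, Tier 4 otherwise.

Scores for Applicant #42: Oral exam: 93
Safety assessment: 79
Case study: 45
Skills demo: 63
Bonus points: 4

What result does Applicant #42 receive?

Tier 2

Weighted total:
  Oral exam 93 × 0.24 = 22.32
  Safety assessment 79 × 0.09 = 7.11
  Case study 45 × 0.11 = 4.95
  Skills demo 63 × 0.56 = 35.28
Sum = 69.66
Bonus points: 69.66 + 4 = 73.66
73.66 is ≥ 69 and < 91 → Tier 2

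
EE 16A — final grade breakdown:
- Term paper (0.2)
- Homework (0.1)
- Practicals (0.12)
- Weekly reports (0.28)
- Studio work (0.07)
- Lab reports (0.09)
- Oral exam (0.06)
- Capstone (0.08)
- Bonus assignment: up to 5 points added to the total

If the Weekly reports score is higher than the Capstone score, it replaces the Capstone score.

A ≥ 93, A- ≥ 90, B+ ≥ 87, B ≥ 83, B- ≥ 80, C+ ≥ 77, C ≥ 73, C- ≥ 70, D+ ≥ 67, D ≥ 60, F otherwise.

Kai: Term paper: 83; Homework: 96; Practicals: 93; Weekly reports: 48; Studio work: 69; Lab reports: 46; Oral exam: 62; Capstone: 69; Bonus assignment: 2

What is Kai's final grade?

Weekly reports (48) ≤ Capstone (69), so Capstone stays at 69.
Weighted total:
  Term paper 83 × 0.2 = 16.6
  Homework 96 × 0.1 = 9.6
  Practicals 93 × 0.12 = 11.16
  Weekly reports 48 × 0.28 = 13.44
  Studio work 69 × 0.07 = 4.83
  Lab reports 46 × 0.09 = 4.14
  Oral exam 62 × 0.06 = 3.72
  Capstone 69 × 0.08 = 5.52
Sum = 69.01
Bonus assignment: 69.01 + 2 = 71.01
71.01 is ≥ 70 and < 73 → C-

C-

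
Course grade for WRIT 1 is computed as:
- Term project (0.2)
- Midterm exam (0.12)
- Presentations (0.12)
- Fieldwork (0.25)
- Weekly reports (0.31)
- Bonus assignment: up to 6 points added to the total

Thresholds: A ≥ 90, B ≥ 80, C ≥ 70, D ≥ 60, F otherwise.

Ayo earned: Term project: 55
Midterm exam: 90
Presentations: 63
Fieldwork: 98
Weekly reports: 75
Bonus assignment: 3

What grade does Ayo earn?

Weighted total:
  Term project 55 × 0.2 = 11
  Midterm exam 90 × 0.12 = 10.8
  Presentations 63 × 0.12 = 7.56
  Fieldwork 98 × 0.25 = 24.5
  Weekly reports 75 × 0.31 = 23.25
Sum = 77.11
Bonus assignment: 77.11 + 3 = 80.11
80.11 is ≥ 80 and < 90 → B

B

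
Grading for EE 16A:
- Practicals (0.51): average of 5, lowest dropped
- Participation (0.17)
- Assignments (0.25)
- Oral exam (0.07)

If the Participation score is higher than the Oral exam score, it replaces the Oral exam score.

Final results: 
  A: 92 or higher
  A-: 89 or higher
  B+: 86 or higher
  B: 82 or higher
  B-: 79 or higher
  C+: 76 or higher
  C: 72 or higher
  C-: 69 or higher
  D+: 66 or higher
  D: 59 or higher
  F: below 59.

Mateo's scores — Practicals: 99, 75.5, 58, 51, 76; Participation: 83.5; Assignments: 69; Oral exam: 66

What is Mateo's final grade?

C+

Practicals: drop 51 → average of remaining 4 = 308.5/4 = 77.125
Participation (83.5) > Oral exam (66), so Oral exam counts as 83.5.
Weighted total:
  Practicals 77.125 × 0.51 = 39.33375
  Participation 83.5 × 0.17 = 14.195
  Assignments 69 × 0.25 = 17.25
  Oral exam 83.5 × 0.07 = 5.845
Sum = 76.62375
76.62375 is ≥ 76 and < 79 → C+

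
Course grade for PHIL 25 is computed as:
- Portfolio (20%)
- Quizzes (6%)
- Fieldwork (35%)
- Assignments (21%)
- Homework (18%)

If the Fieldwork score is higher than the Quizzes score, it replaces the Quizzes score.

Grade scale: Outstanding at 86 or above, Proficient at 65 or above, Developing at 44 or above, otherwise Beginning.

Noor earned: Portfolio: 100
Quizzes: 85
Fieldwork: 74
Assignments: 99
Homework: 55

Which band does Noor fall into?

Proficient

Fieldwork (74) ≤ Quizzes (85), so Quizzes stays at 85.
Weighted total:
  Portfolio 100 × 0.2 = 20
  Quizzes 85 × 0.06 = 5.1
  Fieldwork 74 × 0.35 = 25.9
  Assignments 99 × 0.21 = 20.79
  Homework 55 × 0.18 = 9.9
Sum = 81.69
81.69 is ≥ 65 and < 86 → Proficient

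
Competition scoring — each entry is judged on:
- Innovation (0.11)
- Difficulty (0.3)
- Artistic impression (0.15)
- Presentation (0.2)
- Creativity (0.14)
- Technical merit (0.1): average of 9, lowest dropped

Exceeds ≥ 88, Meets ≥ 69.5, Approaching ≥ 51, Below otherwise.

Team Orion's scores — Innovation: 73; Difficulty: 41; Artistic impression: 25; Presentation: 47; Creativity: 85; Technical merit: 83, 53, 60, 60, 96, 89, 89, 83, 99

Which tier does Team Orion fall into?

Approaching

Technical merit: drop 53 → average of remaining 8 = 659/8 = 82.375
Weighted total:
  Innovation 73 × 0.11 = 8.03
  Difficulty 41 × 0.3 = 12.3
  Artistic impression 25 × 0.15 = 3.75
  Presentation 47 × 0.2 = 9.4
  Creativity 85 × 0.14 = 11.9
  Technical merit 82.375 × 0.1 = 8.2375
Sum = 53.6175
53.6175 is ≥ 51 and < 69.5 → Approaching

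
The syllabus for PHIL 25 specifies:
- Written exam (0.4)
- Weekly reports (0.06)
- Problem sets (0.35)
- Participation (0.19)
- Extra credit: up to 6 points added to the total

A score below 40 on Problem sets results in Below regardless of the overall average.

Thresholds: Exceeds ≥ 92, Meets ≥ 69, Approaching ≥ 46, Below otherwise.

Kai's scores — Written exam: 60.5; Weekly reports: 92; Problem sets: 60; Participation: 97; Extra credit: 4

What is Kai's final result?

Problem sets score 60 ≥ 40: minimum met.
Weighted total:
  Written exam 60.5 × 0.4 = 24.2
  Weekly reports 92 × 0.06 = 5.52
  Problem sets 60 × 0.35 = 21
  Participation 97 × 0.19 = 18.43
Sum = 69.15
Extra credit: 69.15 + 4 = 73.15
73.15 is ≥ 69 and < 92 → Meets

Meets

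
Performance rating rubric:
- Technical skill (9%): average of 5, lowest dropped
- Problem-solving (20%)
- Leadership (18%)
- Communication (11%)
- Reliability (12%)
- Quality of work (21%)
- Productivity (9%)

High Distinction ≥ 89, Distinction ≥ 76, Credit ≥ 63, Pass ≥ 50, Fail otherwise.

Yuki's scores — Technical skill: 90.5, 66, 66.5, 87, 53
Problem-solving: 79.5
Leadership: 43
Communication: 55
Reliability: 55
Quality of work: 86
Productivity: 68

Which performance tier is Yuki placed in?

Technical skill: drop 53 → average of remaining 4 = 310/4 = 77.5
Weighted total:
  Technical skill 77.5 × 0.09 = 6.975
  Problem-solving 79.5 × 0.2 = 15.9
  Leadership 43 × 0.18 = 7.74
  Communication 55 × 0.11 = 6.05
  Reliability 55 × 0.12 = 6.6
  Quality of work 86 × 0.21 = 18.06
  Productivity 68 × 0.09 = 6.12
Sum = 67.445
67.445 is ≥ 63 and < 76 → Credit

Credit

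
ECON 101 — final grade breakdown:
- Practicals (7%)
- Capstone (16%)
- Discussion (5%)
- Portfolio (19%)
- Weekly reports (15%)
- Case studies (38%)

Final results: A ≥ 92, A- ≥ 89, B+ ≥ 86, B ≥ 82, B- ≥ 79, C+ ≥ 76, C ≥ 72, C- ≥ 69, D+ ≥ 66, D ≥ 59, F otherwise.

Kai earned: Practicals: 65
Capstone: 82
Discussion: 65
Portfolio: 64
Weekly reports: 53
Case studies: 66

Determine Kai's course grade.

Weighted total:
  Practicals 65 × 0.07 = 4.55
  Capstone 82 × 0.16 = 13.12
  Discussion 65 × 0.05 = 3.25
  Portfolio 64 × 0.19 = 12.16
  Weekly reports 53 × 0.15 = 7.95
  Case studies 66 × 0.38 = 25.08
Sum = 66.11
66.11 is ≥ 66 and < 69 → D+

D+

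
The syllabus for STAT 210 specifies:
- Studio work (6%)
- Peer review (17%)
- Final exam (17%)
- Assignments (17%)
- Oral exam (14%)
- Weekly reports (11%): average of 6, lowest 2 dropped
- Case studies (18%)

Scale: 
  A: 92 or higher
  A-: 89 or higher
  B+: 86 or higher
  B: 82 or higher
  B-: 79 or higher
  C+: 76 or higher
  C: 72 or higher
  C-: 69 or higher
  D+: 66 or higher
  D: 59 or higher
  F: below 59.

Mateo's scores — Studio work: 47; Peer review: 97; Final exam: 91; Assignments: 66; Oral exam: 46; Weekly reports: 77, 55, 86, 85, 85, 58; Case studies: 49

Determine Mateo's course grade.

C-

Weekly reports: drop 55, 58 → average of remaining 4 = 333/4 = 83.25
Weighted total:
  Studio work 47 × 0.06 = 2.82
  Peer review 97 × 0.17 = 16.49
  Final exam 91 × 0.17 = 15.47
  Assignments 66 × 0.17 = 11.22
  Oral exam 46 × 0.14 = 6.44
  Weekly reports 83.25 × 0.11 = 9.1575
  Case studies 49 × 0.18 = 8.82
Sum = 70.4175
70.4175 is ≥ 69 and < 72 → C-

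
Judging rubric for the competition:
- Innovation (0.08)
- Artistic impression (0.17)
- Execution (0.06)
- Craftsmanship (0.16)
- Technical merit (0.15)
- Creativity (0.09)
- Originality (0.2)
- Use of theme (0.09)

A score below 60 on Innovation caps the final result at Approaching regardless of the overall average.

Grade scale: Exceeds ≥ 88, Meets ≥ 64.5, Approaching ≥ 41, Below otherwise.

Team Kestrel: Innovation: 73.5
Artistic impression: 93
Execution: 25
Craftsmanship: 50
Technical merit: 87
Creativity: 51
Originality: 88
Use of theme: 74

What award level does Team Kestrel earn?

Innovation score 73.5 ≥ 60: minimum met.
Weighted total:
  Innovation 73.5 × 0.08 = 5.88
  Artistic impression 93 × 0.17 = 15.81
  Execution 25 × 0.06 = 1.5
  Craftsmanship 50 × 0.16 = 8
  Technical merit 87 × 0.15 = 13.05
  Creativity 51 × 0.09 = 4.59
  Originality 88 × 0.2 = 17.6
  Use of theme 74 × 0.09 = 6.66
Sum = 73.09
73.09 is ≥ 64.5 and < 88 → Meets

Meets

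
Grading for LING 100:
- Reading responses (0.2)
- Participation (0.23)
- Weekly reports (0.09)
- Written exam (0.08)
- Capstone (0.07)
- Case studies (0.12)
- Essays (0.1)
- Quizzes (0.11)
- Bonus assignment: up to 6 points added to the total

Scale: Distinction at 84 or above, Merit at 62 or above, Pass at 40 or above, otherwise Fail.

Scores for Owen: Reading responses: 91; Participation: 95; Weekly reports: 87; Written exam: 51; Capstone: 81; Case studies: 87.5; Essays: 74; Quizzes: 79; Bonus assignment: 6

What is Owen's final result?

Distinction

Weighted total:
  Reading responses 91 × 0.2 = 18.2
  Participation 95 × 0.23 = 21.85
  Weekly reports 87 × 0.09 = 7.83
  Written exam 51 × 0.08 = 4.08
  Capstone 81 × 0.07 = 5.67
  Case studies 87.5 × 0.12 = 10.5
  Essays 74 × 0.1 = 7.4
  Quizzes 79 × 0.11 = 8.69
Sum = 84.22
Bonus assignment: 84.22 + 6 = 90.22
90.22 ≥ 84 → Distinction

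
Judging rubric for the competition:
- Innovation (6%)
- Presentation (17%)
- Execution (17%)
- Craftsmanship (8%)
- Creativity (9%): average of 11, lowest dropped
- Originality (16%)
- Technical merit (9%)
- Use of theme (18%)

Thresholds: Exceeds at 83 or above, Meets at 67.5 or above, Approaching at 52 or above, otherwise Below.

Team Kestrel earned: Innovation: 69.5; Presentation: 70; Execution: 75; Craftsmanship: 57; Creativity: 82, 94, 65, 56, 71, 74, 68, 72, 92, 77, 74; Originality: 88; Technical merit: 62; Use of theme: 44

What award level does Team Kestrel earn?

Meets

Creativity: drop 56 → average of remaining 10 = 769/10 = 76.9
Weighted total:
  Innovation 69.5 × 0.06 = 4.17
  Presentation 70 × 0.17 = 11.9
  Execution 75 × 0.17 = 12.75
  Craftsmanship 57 × 0.08 = 4.56
  Creativity 76.9 × 0.09 = 6.921
  Originality 88 × 0.16 = 14.08
  Technical merit 62 × 0.09 = 5.58
  Use of theme 44 × 0.18 = 7.92
Sum = 67.881
67.881 is ≥ 67.5 and < 83 → Meets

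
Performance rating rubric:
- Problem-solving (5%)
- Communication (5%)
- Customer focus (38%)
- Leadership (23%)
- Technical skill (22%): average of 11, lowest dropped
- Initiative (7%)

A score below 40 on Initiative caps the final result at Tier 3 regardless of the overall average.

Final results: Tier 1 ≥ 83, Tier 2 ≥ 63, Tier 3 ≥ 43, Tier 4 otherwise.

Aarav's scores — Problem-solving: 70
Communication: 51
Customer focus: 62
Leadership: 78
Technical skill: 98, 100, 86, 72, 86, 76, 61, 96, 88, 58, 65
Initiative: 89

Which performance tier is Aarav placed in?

Tier 2

Technical skill: drop 58 → average of remaining 10 = 828/10 = 82.8
Initiative score 89 ≥ 40: minimum met.
Weighted total:
  Problem-solving 70 × 0.05 = 3.5
  Communication 51 × 0.05 = 2.55
  Customer focus 62 × 0.38 = 23.56
  Leadership 78 × 0.23 = 17.94
  Technical skill 82.8 × 0.22 = 18.216
  Initiative 89 × 0.07 = 6.23
Sum = 71.996
71.996 is ≥ 63 and < 83 → Tier 2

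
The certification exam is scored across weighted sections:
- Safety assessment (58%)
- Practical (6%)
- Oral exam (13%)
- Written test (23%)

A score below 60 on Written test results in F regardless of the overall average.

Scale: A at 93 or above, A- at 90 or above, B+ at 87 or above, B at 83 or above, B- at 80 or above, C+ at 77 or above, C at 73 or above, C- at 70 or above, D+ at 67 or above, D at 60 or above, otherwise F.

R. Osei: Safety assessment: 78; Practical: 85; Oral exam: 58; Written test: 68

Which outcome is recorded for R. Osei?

Written test score 68 ≥ 60: minimum met.
Weighted total:
  Safety assessment 78 × 0.58 = 45.24
  Practical 85 × 0.06 = 5.1
  Oral exam 58 × 0.13 = 7.54
  Written test 68 × 0.23 = 15.64
Sum = 73.52
73.52 is ≥ 73 and < 77 → C

C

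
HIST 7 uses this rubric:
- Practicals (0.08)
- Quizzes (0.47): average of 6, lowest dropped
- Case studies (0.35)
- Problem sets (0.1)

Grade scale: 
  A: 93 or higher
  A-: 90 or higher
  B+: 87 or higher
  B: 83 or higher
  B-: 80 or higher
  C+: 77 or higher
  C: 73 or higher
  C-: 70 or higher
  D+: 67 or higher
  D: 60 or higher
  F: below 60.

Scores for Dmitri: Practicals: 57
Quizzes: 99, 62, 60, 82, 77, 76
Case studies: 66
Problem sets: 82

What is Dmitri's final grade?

C

Quizzes: drop 60 → average of remaining 5 = 396/5 = 79.2
Weighted total:
  Practicals 57 × 0.08 = 4.56
  Quizzes 79.2 × 0.47 = 37.224
  Case studies 66 × 0.35 = 23.1
  Problem sets 82 × 0.1 = 8.2
Sum = 73.084
73.084 is ≥ 73 and < 77 → C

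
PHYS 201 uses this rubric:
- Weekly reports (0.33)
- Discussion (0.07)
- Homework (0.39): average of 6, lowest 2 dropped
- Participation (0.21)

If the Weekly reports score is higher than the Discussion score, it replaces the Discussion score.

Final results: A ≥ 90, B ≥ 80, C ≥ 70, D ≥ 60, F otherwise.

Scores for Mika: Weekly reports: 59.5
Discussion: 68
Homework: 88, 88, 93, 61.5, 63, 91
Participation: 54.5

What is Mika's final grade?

Homework: drop 61.5, 63 → average of remaining 4 = 360/4 = 90
Weekly reports (59.5) ≤ Discussion (68), so Discussion stays at 68.
Weighted total:
  Weekly reports 59.5 × 0.33 = 19.635
  Discussion 68 × 0.07 = 4.76
  Homework 90 × 0.39 = 35.1
  Participation 54.5 × 0.21 = 11.445
Sum = 70.94
70.94 is ≥ 70 and < 80 → C

C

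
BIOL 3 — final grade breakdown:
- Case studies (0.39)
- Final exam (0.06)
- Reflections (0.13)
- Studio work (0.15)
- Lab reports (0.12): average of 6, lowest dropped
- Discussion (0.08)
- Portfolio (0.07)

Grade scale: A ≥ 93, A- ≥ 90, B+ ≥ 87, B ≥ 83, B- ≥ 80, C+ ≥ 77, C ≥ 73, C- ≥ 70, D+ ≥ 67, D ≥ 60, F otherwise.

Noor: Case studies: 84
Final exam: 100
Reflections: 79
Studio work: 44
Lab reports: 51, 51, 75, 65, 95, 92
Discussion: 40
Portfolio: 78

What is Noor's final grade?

Lab reports: drop 51 → average of remaining 5 = 378/5 = 75.6
Weighted total:
  Case studies 84 × 0.39 = 32.76
  Final exam 100 × 0.06 = 6
  Reflections 79 × 0.13 = 10.27
  Studio work 44 × 0.15 = 6.6
  Lab reports 75.6 × 0.12 = 9.072
  Discussion 40 × 0.08 = 3.2
  Portfolio 78 × 0.07 = 5.46
Sum = 73.362
73.362 is ≥ 73 and < 77 → C

C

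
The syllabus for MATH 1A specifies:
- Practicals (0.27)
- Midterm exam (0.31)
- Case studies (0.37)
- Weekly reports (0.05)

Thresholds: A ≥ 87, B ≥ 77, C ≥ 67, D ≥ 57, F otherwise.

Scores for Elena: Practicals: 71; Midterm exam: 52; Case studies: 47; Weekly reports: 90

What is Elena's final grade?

Weighted total:
  Practicals 71 × 0.27 = 19.17
  Midterm exam 52 × 0.31 = 16.12
  Case studies 47 × 0.37 = 17.39
  Weekly reports 90 × 0.05 = 4.5
Sum = 57.18
57.18 is ≥ 57 and < 67 → D

D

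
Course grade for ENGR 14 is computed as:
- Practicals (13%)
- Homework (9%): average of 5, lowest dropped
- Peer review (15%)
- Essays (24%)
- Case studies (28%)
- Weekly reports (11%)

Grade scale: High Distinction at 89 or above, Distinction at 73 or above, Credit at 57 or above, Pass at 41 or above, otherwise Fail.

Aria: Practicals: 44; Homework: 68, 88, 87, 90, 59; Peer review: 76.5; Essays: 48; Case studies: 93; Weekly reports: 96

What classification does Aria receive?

Credit

Homework: drop 59 → average of remaining 4 = 333/4 = 83.25
Weighted total:
  Practicals 44 × 0.13 = 5.72
  Homework 83.25 × 0.09 = 7.4925
  Peer review 76.5 × 0.15 = 11.475
  Essays 48 × 0.24 = 11.52
  Case studies 93 × 0.28 = 26.04
  Weekly reports 96 × 0.11 = 10.56
Sum = 72.8075
72.8075 is ≥ 57 and < 73 → Credit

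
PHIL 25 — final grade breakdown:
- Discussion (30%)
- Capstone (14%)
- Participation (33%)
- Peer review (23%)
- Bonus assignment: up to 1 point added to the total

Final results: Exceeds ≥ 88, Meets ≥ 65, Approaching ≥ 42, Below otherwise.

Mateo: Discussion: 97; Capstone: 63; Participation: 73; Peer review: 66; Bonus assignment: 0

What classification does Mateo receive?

Meets

Weighted total:
  Discussion 97 × 0.3 = 29.1
  Capstone 63 × 0.14 = 8.82
  Participation 73 × 0.33 = 24.09
  Peer review 66 × 0.23 = 15.18
Sum = 77.19
Bonus assignment: 77.19 + 0 = 77.19
77.19 is ≥ 65 and < 88 → Meets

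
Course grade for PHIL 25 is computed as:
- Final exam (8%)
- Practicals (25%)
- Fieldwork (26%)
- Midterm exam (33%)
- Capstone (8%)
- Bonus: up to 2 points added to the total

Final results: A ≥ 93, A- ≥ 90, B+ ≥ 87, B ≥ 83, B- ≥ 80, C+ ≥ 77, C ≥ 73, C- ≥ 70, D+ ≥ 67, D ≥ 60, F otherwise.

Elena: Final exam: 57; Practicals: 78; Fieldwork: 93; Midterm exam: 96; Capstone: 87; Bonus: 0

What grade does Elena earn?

Weighted total:
  Final exam 57 × 0.08 = 4.56
  Practicals 78 × 0.25 = 19.5
  Fieldwork 93 × 0.26 = 24.18
  Midterm exam 96 × 0.33 = 31.68
  Capstone 87 × 0.08 = 6.96
Sum = 86.88
Bonus: 86.88 + 0 = 86.88
86.88 is ≥ 83 and < 87 → B

B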